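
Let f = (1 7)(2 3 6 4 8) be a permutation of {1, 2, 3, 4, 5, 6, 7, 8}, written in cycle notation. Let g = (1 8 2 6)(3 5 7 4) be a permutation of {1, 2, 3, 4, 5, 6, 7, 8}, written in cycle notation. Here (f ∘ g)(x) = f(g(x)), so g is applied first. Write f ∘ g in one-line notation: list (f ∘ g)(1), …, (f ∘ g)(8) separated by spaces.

Chase each element through g then f: 1 → 8 → 2; 2 → 6 → 4; 3 → 5 → 5; 4 → 3 → 6; 5 → 7 → 1; 6 → 1 → 7; 7 → 4 → 8; 8 → 2 → 3.
So f ∘ g in one-line form is 2 4 5 6 1 7 8 3.

2 4 5 6 1 7 8 3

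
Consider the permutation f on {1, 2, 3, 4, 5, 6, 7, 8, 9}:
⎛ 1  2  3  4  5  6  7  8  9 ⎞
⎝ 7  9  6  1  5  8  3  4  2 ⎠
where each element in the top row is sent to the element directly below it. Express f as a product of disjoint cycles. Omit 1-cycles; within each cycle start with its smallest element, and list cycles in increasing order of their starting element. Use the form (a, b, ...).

(1, 7, 3, 6, 8, 4)(2, 9)

Iterating f from 1 gives 1 → 7 → 3 → 6 → 8 → 4 → 1; that is the 6-cycle (1, 7, 3, 6, 8, 4).
Repeating from the next unused element and collecting all non-trivial cycles gives (1, 7, 3, 6, 8, 4)(2, 9).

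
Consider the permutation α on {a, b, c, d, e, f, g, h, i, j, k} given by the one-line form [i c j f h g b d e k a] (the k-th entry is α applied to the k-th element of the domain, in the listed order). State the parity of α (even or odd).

In disjoint-cycle form the cycle lengths are 11.
A cycle of length ℓ contributes ℓ−1 transpositions, so α is a product of 10 transpositions — even.

even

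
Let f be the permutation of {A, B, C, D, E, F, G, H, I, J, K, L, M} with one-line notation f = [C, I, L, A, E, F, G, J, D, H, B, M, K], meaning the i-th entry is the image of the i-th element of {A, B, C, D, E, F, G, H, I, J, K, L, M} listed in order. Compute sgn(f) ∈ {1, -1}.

In disjoint-cycle form the cycle lengths are 8, 2, 1, 1, 1.
A cycle is odd iff its length is even; f has 2 even-length cycles, so sgn(f) = (−1)^2 and f is even.

1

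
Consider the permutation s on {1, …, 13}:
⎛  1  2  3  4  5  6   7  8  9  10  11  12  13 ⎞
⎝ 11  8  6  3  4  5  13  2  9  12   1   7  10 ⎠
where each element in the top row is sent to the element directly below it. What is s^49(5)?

4

Tracing 5 → 4 → … returns to 5 after 4 steps, so 5 lies in a 4-cycle (3, 6, 5, 4).
On a 4-cycle, s^4 is the identity, so s^49 = s^1 there (49 ≡ 1 mod 4).
Advancing 1 step from 5: 5 → 4.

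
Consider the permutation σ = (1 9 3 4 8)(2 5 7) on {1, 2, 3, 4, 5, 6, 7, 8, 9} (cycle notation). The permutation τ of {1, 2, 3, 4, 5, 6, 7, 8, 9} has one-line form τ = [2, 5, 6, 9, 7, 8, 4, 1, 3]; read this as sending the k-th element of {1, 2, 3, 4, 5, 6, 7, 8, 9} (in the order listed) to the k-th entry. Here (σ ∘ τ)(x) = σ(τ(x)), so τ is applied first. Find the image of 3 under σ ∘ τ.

6

First apply τ: τ(3) = 6, then σ(6) = 6. Thus (σ ∘ τ)(3) = 6.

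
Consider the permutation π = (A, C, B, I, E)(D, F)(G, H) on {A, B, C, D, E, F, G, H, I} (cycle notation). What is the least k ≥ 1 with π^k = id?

The cycle type of π is (5, 2, 2).
The order of π is the least common multiple of its cycle lengths: lcm(5, 2, 2) = 10.

10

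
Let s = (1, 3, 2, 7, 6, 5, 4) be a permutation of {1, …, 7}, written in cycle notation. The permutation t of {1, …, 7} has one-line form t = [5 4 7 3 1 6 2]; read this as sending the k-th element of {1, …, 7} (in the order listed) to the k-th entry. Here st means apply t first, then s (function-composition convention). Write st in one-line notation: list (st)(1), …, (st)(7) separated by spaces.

4 1 6 2 3 5 7

(st)(x) = s(t(x)). Computing each image: s(t(1)) = s(5) = 4, s(t(2)) = s(4) = 1, s(t(3)) = s(7) = 6, s(t(4)) = s(3) = 2, s(t(5)) = s(1) = 3, s(t(6)) = s(6) = 5, s(t(7)) = s(2) = 7.
Hence st = [4 1 6 2 3 5 7].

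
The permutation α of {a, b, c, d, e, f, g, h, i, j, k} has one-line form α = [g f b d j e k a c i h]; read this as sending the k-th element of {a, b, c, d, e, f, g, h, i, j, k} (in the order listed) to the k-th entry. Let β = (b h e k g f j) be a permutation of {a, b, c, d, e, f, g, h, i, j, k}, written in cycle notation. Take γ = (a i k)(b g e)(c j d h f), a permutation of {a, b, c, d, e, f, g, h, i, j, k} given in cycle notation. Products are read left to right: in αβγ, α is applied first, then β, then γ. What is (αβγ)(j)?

Chase j: α(j) = i; β(i) = i; γ(i) = k. Hence (αβγ)(j) = k.

k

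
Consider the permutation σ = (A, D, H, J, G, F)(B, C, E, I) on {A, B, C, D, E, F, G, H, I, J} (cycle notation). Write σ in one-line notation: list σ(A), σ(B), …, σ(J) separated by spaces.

Reading each image from the cycles: A↦D, B↦C, C↦E, D↦H, E↦I, F↦A, G↦F, H↦J, I↦B, J↦G.
So the one-line form is D C E H I A F J B G.

D C E H I A F J B G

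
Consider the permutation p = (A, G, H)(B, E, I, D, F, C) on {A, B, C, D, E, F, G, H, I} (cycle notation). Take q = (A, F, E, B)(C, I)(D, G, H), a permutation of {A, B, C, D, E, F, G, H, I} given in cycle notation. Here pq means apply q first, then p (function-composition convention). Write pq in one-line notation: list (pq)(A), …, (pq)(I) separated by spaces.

C G D H E I A F B

(pq)(x) = p(q(x)). Computing each image: p(q(A)) = p(F) = C, p(q(B)) = p(A) = G, p(q(C)) = p(I) = D, p(q(D)) = p(G) = H, p(q(E)) = p(B) = E, p(q(F)) = p(E) = I, p(q(G)) = p(H) = A, p(q(H)) = p(D) = F, p(q(I)) = p(C) = B.
Hence pq = [C G D H E I A F B].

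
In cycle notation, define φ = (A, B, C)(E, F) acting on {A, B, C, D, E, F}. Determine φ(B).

B appears in (A, B, C); the next entry (wrapping around) is C.

C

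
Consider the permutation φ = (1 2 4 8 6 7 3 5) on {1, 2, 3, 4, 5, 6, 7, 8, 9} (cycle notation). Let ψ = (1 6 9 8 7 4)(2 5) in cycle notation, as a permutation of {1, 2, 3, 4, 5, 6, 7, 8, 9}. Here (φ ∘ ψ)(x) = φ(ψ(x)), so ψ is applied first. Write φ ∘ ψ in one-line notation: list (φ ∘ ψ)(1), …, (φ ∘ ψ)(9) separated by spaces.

For each element, apply ψ then φ: 1 → 6 → 7; 2 → 5 → 1; 3 → 3 → 5; 4 → 1 → 2; 5 → 2 → 4; 6 → 9 → 9; 7 → 4 → 8; 8 → 7 → 3; 9 → 8 → 6.
So φ ∘ ψ in one-line form is 7 1 5 2 4 9 8 3 6.

7 1 5 2 4 9 8 3 6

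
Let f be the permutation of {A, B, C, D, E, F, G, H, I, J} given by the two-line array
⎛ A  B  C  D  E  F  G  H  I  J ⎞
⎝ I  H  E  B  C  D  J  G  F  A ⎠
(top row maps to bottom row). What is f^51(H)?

A

Tracing H → G → … returns to H after 8 steps, so H lies in an 8-cycle (A, I, F, D, B, H, G, J).
Powers repeat with period 8 on this cycle, and 51 mod 8 = 3, so f^51(H) = f^3(H).
Stepping 3 places around the cycle: H → G → J → A.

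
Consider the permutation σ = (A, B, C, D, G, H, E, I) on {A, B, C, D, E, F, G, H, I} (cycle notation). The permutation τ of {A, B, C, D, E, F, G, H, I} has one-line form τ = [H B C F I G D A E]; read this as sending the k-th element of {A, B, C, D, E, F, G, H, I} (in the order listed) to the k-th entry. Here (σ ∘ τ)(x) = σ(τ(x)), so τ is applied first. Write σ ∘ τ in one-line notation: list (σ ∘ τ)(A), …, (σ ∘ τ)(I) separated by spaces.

E C D F A H G B I

(σ ∘ τ)(x) = σ(τ(x)). Computing each image: σ(τ(A)) = σ(H) = E, σ(τ(B)) = σ(B) = C, σ(τ(C)) = σ(C) = D, σ(τ(D)) = σ(F) = F, σ(τ(E)) = σ(I) = A, σ(τ(F)) = σ(G) = H, σ(τ(G)) = σ(D) = G, σ(τ(H)) = σ(A) = B, σ(τ(I)) = σ(E) = I.
Hence σ ∘ τ = [E C D F A H G B I].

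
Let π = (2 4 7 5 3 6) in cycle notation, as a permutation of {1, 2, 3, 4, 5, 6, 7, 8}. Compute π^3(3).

3 lies in the 6-cycle (2 4 7 5 3 6).
Stepping 3 places around the cycle: 3 → 6 → 2 → 4.

4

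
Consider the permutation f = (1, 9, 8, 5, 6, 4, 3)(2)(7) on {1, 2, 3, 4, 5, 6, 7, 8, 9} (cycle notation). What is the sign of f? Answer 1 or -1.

1

The cycle lengths are 7, 1, 1.
A cycle of length ℓ contributes ℓ−1 transpositions, so f is a product of 6 transpositions — even.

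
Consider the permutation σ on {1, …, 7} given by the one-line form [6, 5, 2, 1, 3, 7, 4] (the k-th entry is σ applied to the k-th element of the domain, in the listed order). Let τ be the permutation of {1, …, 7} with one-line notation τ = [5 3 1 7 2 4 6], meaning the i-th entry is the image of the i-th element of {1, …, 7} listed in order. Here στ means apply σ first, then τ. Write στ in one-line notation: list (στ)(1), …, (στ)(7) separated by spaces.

For each element, apply σ then τ: 1 → 6 → 4; 2 → 5 → 2; 3 → 2 → 3; 4 → 1 → 5; 5 → 3 → 1; 6 → 7 → 6; 7 → 4 → 7.
Collecting the images, στ = [4 2 3 5 1 6 7].

4 2 3 5 1 6 7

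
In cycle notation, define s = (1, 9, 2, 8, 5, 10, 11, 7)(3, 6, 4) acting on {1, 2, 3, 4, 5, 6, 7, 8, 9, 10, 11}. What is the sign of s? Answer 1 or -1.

-1

The cycle lengths are 8, 3.
A cycle of length ℓ contributes ℓ−1 transpositions, so s is a product of 7 + 2 = 9 transpositions — odd.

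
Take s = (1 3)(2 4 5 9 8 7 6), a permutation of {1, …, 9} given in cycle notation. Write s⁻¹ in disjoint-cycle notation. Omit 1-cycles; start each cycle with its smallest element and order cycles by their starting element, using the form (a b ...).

(1 3)(2 6 7 8 9 5 4)

The inverse reverses each cycle.
After reversing and putting each cycle's least element first, s⁻¹ = (1 3)(2 6 7 8 9 5 4).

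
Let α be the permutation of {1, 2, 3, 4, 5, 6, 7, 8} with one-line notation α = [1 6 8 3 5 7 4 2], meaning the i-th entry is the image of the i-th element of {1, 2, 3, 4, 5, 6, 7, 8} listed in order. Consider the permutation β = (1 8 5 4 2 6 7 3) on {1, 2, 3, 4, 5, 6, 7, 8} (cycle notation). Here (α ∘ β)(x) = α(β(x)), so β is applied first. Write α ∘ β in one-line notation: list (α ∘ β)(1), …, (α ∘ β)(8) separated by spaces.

For each element, apply β then α: 1 → 8 → 2; 2 → 6 → 7; 3 → 1 → 1; 4 → 2 → 6; 5 → 4 → 3; 6 → 7 → 4; 7 → 3 → 8; 8 → 5 → 5.
So α ∘ β in one-line form is 2 7 1 6 3 4 8 5.

2 7 1 6 3 4 8 5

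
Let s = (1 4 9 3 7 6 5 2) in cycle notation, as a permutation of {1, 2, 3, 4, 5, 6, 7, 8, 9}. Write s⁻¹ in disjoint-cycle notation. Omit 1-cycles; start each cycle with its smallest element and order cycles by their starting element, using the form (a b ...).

(1 2 5 6 7 3 9 4)

If s sends a → b within a cycle, s⁻¹ sends b → a; equivalently, reverse each cycle.
Reversing each cycle of s and rotating so the smallest element leads gives (1 2 5 6 7 3 9 4).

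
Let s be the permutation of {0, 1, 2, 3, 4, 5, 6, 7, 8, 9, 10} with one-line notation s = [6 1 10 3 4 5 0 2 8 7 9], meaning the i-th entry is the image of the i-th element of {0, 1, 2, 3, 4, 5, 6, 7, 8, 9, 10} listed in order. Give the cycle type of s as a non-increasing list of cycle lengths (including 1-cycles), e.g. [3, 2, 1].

[4, 2, 1, 1, 1, 1, 1]

The disjoint cycles are (0, 6)(1)(2, 10, 9, 7)(3)(4)(5)(8), with lengths 4, 2, 1, 1, 1, 1, 1 in non-increasing order.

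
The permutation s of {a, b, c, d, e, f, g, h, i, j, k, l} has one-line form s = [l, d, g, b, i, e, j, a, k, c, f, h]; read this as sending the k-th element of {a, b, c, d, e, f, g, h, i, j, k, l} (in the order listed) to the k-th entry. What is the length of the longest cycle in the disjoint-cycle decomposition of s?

Decomposing into disjoint cycles gives (a, l, h)(b, d)(c, g, j)(e, i, k, f); the longest has length 4.

4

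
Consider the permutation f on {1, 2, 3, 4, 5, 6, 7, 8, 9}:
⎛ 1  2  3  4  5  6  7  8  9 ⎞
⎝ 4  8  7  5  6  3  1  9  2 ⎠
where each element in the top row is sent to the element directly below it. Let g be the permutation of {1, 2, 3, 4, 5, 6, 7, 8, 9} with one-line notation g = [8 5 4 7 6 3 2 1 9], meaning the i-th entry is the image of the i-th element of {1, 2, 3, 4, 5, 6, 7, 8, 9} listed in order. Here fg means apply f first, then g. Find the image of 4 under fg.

(fg)(4) = g(f(4)). f(4) = 5, then g(5) = 6. So (fg)(4) = 6.

6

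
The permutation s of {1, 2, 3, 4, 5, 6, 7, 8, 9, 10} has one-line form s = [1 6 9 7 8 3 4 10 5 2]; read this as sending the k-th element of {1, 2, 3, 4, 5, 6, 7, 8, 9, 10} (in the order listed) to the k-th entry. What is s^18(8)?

Tracing 8 → 10 → … returns to 8 after 7 steps, so 8 lies in a 7-cycle (2 6 3 9 5 8 10).
On a 7-cycle, s^7 is the identity, so s^18 = s^4 there (18 ≡ 4 mod 7).
Advancing 4 steps from 8: 8 → 10 → 2 → 6 → 3.

3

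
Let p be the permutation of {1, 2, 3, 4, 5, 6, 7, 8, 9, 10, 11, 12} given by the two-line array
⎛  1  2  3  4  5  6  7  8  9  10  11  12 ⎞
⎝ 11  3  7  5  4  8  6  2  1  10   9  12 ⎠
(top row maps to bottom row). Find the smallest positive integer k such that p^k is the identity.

Decomposing into disjoint cycles gives cycle lengths 5, 3, 2, 1, 1.
Since disjoint cycles commute, ord(p) = lcm(5, 3, 2) = 30.

30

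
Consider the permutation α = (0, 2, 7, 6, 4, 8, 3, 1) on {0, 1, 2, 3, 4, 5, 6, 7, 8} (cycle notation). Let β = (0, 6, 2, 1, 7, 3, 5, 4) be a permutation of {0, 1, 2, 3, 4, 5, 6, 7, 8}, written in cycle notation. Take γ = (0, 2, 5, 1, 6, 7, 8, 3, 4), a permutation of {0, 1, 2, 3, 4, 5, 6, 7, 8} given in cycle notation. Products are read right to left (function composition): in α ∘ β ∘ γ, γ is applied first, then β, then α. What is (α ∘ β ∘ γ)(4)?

(α ∘ β ∘ γ)(4) = α(β(γ(4))). γ(4) = 0, then β(0) = 6, then α(6) = 4, so the result is 4.

4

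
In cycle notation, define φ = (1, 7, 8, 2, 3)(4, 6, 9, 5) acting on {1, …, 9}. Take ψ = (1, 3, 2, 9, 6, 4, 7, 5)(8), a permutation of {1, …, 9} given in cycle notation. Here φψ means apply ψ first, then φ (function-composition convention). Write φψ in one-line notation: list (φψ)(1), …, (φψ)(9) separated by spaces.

Chase each element through ψ then φ: 1 → 3 → 1; 2 → 9 → 5; 3 → 2 → 3; 4 → 7 → 8; 5 → 1 → 7; 6 → 4 → 6; 7 → 5 → 4; 8 → 8 → 2; 9 → 6 → 9.
Collecting the images, φψ = [1 5 3 8 7 6 4 2 9].

1 5 3 8 7 6 4 2 9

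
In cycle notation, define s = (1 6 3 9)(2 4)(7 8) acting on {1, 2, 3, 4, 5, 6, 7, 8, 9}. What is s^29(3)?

3 lies in the 4-cycle (1 6 3 9).
On a 4-cycle, s^4 is the identity, so s^29 = s^1 there (29 ≡ 1 mod 4).
Advancing 1 step from 3: 3 → 9.

9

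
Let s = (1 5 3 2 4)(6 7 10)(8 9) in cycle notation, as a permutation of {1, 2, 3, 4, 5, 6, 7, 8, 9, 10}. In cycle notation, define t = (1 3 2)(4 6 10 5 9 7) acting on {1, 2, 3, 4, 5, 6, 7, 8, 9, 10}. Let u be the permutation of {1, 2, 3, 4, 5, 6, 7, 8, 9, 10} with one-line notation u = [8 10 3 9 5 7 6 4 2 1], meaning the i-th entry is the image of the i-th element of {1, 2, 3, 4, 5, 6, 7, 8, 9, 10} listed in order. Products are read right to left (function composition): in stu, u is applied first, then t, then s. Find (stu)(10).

(stu)(10) = s(t(u(10))). u(10) = 1, then t(1) = 3, then s(3) = 2, so the result is 2.

2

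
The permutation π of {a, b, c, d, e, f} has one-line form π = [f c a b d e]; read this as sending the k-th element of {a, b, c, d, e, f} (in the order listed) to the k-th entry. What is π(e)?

d

e is element number 5 of the domain, and entry number 5 of the one-line form is d, so π(e) = d.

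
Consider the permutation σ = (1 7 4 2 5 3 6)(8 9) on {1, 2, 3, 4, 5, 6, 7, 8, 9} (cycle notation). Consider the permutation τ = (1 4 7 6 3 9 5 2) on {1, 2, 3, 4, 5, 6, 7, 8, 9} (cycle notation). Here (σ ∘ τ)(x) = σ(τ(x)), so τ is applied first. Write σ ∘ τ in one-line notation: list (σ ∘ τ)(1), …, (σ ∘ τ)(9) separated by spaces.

For each element, apply τ then σ: 1 → 4 → 2; 2 → 1 → 7; 3 → 9 → 8; 4 → 7 → 4; 5 → 2 → 5; 6 → 3 → 6; 7 → 6 → 1; 8 → 8 → 9; 9 → 5 → 3.
Collecting the images, σ ∘ τ = [2 7 8 4 5 6 1 9 3].

2 7 8 4 5 6 1 9 3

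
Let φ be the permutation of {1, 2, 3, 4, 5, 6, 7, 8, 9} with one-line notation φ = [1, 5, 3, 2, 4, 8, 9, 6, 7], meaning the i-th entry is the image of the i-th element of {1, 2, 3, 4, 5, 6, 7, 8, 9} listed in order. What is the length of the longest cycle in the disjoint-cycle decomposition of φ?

Decomposing into disjoint cycles gives (2 5 4)(6 8)(7 9); the longest has length 3.

3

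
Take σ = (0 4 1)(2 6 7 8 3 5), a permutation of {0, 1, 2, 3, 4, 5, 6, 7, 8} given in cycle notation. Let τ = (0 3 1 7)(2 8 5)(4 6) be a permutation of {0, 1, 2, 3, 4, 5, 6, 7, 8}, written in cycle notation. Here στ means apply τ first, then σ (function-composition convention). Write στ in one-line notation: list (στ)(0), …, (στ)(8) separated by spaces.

5 8 3 0 7 6 1 4 2

(στ)(x) = σ(τ(x)). Computing each image: σ(τ(0)) = σ(3) = 5, σ(τ(1)) = σ(7) = 8, σ(τ(2)) = σ(8) = 3, σ(τ(3)) = σ(1) = 0, σ(τ(4)) = σ(6) = 7, σ(τ(5)) = σ(2) = 6, σ(τ(6)) = σ(4) = 1, σ(τ(7)) = σ(0) = 4, σ(τ(8)) = σ(5) = 2.
Hence στ = [5 8 3 0 7 6 1 4 2].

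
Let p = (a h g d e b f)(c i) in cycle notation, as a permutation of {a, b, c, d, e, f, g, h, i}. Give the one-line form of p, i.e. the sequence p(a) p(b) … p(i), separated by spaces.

h f i e b a d g c

Image by image: a↦h, b↦f, c↦i, d↦e, e↦b, f↦a, g↦d, h↦g, i↦c.
Listing these in domain order gives h f i e b a d g c.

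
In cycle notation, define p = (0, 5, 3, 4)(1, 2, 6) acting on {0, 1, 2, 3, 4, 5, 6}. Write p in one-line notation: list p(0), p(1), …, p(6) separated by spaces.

Reading each image from the cycles: 0↦5, 1↦2, 2↦6, 3↦4, 4↦0, 5↦3, 6↦1.
Listing these in domain order gives 5 2 6 4 0 3 1.

5 2 6 4 0 3 1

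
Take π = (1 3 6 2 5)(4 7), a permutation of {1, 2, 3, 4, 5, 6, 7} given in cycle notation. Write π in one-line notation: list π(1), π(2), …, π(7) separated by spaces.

3 5 6 7 1 2 4

Image by image: 1→3, 2→5, 3→6, 4→7, 5→1, 6→2, 7→4.
Listing these in domain order gives 3 5 6 7 1 2 4.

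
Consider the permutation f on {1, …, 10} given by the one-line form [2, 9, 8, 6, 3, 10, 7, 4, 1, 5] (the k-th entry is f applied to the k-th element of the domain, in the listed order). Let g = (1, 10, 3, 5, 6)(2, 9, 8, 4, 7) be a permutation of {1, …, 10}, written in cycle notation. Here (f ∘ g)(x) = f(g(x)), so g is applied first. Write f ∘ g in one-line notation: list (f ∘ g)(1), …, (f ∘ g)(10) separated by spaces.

5 1 3 7 10 2 9 6 4 8

(f ∘ g)(x) = f(g(x)). Computing each image: f(g(1)) = f(10) = 5, f(g(2)) = f(9) = 1, f(g(3)) = f(5) = 3, f(g(4)) = f(7) = 7, f(g(5)) = f(6) = 10, f(g(6)) = f(1) = 2, f(g(7)) = f(2) = 9, f(g(8)) = f(4) = 6, f(g(9)) = f(8) = 4, f(g(10)) = f(3) = 8.
Hence f ∘ g = [5 1 3 7 10 2 9 6 4 8].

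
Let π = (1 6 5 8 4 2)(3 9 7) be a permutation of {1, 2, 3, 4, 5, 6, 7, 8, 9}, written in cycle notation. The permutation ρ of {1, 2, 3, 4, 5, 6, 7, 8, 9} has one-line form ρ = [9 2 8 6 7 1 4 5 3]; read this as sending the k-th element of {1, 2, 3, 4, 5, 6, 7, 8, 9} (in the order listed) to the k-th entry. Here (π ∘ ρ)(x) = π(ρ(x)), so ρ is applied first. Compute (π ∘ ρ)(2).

1

First apply ρ: ρ(2) = 2, then π(2) = 1. Thus (π ∘ ρ)(2) = 1.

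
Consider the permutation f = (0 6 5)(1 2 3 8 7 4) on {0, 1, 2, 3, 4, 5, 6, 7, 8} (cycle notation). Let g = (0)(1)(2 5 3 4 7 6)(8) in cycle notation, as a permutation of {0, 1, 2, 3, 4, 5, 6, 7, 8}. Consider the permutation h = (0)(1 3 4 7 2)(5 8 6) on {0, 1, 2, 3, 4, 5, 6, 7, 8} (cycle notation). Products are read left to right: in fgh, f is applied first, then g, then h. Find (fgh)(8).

(fgh)(8) = h(g(f(8))). f(8) = 7, then g(7) = 6, then h(6) = 5, so the result is 5.

5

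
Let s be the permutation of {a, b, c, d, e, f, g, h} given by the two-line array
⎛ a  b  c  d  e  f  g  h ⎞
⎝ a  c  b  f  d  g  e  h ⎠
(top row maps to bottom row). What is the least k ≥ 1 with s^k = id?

The disjoint-cycle form of s has cycle lengths 4, 2, 1, 1.
The order is lcm(4, 2) = 4.

4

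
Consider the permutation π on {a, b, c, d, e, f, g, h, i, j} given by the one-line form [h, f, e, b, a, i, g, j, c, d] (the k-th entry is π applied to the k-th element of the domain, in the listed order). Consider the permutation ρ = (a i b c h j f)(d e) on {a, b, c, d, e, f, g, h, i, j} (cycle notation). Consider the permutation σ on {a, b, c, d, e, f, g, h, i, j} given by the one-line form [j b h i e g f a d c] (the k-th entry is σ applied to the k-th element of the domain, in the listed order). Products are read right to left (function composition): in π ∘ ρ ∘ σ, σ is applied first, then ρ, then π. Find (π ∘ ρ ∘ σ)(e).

b

Apply the permutations in order: σ(e) = e, then ρ(e) = d, then π(d) = b. So (π ∘ ρ ∘ σ)(e) = b.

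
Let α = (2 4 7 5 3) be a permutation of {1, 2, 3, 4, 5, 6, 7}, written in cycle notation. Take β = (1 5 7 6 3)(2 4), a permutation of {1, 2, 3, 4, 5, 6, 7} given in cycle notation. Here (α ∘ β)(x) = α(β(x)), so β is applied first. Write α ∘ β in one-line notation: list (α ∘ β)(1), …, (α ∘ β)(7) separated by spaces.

(α ∘ β)(x) = α(β(x)). Computing each image: α(β(1)) = α(5) = 3, α(β(2)) = α(4) = 7, α(β(3)) = α(1) = 1, α(β(4)) = α(2) = 4, α(β(5)) = α(7) = 5, α(β(6)) = α(3) = 2, α(β(7)) = α(6) = 6.
Hence α ∘ β = [3 7 1 4 5 2 6].

3 7 1 4 5 2 6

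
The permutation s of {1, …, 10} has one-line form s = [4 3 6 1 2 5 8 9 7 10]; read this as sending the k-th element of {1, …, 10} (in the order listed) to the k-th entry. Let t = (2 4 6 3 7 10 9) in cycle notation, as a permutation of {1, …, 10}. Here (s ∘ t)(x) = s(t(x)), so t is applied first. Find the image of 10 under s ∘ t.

t(10) = 9, then s(9) = 7; composing gives (s ∘ t)(10) = 7.

7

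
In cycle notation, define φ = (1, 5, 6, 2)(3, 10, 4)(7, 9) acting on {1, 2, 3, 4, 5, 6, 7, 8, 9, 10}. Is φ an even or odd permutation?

The cycle lengths are 4, 3, 2, 1.
A cycle is odd iff its length is even; φ has 2 even-length cycles, so sgn(φ) = (−1)^2 and φ is even.

even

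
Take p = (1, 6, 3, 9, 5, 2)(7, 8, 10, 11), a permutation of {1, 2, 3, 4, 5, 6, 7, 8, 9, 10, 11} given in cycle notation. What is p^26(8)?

11

8 lies in the 4-cycle (7, 8, 10, 11).
On a 4-cycle, p^4 is the identity, so p^26 = p^2 there (26 ≡ 2 mod 4).
Advancing 2 steps from 8: 8 → 10 → 11.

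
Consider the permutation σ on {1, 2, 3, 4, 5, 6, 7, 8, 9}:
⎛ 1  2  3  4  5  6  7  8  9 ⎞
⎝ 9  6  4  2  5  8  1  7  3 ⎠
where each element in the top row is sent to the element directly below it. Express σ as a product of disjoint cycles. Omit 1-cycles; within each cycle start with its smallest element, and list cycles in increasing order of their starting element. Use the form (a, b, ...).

(1, 9, 3, 4, 2, 6, 8, 7)

Start at 1 and follow images: 1 → 9 → 3 → 4 → 2 → 6 → 8 → 7 → 1, giving the cycle (1, 9, 3, 4, 2, 6, 8, 7).
Repeating from the next unused element and collecting all non-trivial cycles gives (1, 9, 3, 4, 2, 6, 8, 7).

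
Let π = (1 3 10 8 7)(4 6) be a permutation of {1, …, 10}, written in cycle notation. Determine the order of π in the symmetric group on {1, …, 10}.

The disjoint cycles have lengths 5, 2, 1, 1, 1.
The order of π is the least common multiple of its cycle lengths: lcm(5, 2) = 10.

10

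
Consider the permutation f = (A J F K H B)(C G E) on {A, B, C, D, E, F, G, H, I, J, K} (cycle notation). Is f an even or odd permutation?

odd

The cycle lengths are 6, 3, 1, 1.
A cycle of length ℓ contributes ℓ−1 transpositions, so f is a product of 5 + 2 = 7 transpositions — odd.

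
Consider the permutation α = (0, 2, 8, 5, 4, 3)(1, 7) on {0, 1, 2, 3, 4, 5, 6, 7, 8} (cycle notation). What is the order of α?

6

The disjoint cycles have lengths 6, 2, 1.
The order of α is the least common multiple of its cycle lengths: lcm(6, 2) = 6.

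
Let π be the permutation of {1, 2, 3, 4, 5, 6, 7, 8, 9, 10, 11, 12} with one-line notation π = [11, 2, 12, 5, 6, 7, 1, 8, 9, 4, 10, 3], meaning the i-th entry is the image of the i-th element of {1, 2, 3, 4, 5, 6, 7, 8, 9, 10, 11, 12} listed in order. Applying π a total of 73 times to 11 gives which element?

5

Tracing 11 → 10 → … returns to 11 after 7 steps, so 11 lies in a 7-cycle (1 11 10 4 5 6 7).
Powers repeat with period 7 on this cycle, and 73 mod 7 = 3, so π^73(11) = π^3(11).
Stepping 3 places around the cycle: 11 → 10 → 4 → 5.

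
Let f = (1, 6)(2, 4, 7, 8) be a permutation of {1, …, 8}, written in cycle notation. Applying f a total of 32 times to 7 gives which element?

7

7 lies in the 4-cycle (2, 4, 7, 8).
Powers repeat with period 4 on this cycle, and 32 mod 4 = 0, so f^32(7) = f^0(7).
So f^32(7) = 7.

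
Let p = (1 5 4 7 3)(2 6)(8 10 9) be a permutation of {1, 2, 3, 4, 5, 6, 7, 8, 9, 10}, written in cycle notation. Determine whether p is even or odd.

odd

The cycle lengths are 5, 3, 2.
A cycle of length ℓ contributes ℓ−1 transpositions, so p is a product of 4 + 2 + 1 = 7 transpositions — odd.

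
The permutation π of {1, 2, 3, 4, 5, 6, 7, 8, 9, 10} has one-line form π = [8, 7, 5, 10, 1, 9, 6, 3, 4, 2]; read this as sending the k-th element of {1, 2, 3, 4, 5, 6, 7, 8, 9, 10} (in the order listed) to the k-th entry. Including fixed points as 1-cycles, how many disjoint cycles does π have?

The cycle decomposition is (1 8 3 5)(2 7 6 9 4 10), which has 2 cycles (counting 1-cycles).

2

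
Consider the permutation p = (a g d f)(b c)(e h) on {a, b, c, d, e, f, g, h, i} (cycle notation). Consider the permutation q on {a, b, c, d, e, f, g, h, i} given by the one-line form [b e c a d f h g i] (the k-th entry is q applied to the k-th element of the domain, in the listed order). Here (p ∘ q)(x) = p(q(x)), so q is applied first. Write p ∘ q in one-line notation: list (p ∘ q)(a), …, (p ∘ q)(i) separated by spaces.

(p ∘ q)(x) = p(q(x)). Computing each image: p(q(a)) = p(b) = c, p(q(b)) = p(e) = h, p(q(c)) = p(c) = b, p(q(d)) = p(a) = g, p(q(e)) = p(d) = f, p(q(f)) = p(f) = a, p(q(g)) = p(h) = e, p(q(h)) = p(g) = d, p(q(i)) = p(i) = i.
Hence p ∘ q = [c h b g f a e d i].

c h b g f a e d i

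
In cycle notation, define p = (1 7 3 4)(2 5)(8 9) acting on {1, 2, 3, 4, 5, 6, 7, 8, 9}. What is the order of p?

The disjoint cycles have lengths 4, 2, 2, 1.
The order is lcm(4, 2, 2) = 4.

4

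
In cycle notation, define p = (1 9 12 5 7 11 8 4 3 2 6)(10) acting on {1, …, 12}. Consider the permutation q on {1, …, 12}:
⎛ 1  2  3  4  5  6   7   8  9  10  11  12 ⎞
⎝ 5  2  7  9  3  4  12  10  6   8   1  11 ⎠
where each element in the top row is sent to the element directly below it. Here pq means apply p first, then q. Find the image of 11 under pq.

10

First apply p: p(11) = 8, then q(8) = 10. Thus (pq)(11) = 10.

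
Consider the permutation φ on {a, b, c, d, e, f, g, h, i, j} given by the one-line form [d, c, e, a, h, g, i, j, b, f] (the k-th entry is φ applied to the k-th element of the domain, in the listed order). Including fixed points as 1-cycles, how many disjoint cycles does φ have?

2

The cycle decomposition is (a, d)(b, c, e, h, j, f, g, i), which has 2 cycles (counting 1-cycles).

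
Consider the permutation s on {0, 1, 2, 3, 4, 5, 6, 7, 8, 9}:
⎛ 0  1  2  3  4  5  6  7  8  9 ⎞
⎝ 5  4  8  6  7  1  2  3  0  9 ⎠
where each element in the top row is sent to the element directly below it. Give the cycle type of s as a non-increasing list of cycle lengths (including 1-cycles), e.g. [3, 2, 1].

[9, 1]

The disjoint cycles are (0 5 1 4 7 3 6 2 8)(9), with lengths 9, 1 in non-increasing order.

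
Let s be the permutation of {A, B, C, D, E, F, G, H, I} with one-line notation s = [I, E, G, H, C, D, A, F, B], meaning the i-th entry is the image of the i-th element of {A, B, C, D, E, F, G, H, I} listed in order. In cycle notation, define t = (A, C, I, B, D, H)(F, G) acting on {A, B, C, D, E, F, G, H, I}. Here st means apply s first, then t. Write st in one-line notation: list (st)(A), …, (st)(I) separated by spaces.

B E F A I H C G D

Chase each element through s then t: A → I → B; B → E → E; C → G → F; D → H → A; E → C → I; F → D → H; G → A → C; H → F → G; I → B → D.
Collecting the images, st = [B E F A I H C G D].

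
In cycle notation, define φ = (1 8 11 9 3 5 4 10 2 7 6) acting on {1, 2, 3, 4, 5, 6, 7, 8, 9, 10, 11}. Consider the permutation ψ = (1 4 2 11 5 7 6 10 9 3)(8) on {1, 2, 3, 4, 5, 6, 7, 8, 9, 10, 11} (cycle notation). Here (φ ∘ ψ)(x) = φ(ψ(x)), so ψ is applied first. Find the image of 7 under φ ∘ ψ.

First apply ψ: ψ(7) = 6, then φ(6) = 1. Thus (φ ∘ ψ)(7) = 1.

1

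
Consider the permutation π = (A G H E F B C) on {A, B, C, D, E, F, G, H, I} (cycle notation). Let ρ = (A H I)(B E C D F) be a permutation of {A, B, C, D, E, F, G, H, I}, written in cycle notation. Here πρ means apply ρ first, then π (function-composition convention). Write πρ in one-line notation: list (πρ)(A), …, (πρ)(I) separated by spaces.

(πρ)(x) = π(ρ(x)). Computing each image: π(ρ(A)) = π(H) = E, π(ρ(B)) = π(E) = F, π(ρ(C)) = π(D) = D, π(ρ(D)) = π(F) = B, π(ρ(E)) = π(C) = A, π(ρ(F)) = π(B) = C, π(ρ(G)) = π(G) = H, π(ρ(H)) = π(I) = I, π(ρ(I)) = π(A) = G.
Hence πρ = [E F D B A C H I G].

E F D B A C H I G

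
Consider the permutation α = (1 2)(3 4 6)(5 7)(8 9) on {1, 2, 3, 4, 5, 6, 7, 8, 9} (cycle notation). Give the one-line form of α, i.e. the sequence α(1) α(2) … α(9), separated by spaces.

2 1 4 6 7 3 5 9 8

Reading each image from the cycles: 1→2, 2→1, 3→4, 4→6, 5→7, 6→3, 7→5, 8→9, 9→8.
So the one-line form is 2 1 4 6 7 3 5 9 8.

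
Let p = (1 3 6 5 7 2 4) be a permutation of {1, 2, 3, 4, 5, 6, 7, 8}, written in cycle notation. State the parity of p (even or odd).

even

The cycle lengths are 7, 1.
A cycle of length ℓ contributes ℓ−1 transpositions, so p is a product of 6 transpositions — even.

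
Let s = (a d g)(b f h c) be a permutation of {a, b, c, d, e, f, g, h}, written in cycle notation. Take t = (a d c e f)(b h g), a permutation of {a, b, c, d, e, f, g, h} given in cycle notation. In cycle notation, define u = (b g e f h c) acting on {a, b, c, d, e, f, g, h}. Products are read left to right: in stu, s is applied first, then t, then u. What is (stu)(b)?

a

Apply the permutations in order: s(b) = f, then t(f) = a, then u(a) = a. So (stu)(b) = a.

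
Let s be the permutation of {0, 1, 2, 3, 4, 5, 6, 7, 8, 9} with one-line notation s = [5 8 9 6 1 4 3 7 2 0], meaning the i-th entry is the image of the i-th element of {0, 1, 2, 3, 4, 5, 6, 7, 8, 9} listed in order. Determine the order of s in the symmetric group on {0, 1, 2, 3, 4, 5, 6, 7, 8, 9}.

14

Writing s as disjoint cycles, the cycle lengths are 7, 2, 1.
Since disjoint cycles commute, ord(s) = lcm(7, 2) = 14.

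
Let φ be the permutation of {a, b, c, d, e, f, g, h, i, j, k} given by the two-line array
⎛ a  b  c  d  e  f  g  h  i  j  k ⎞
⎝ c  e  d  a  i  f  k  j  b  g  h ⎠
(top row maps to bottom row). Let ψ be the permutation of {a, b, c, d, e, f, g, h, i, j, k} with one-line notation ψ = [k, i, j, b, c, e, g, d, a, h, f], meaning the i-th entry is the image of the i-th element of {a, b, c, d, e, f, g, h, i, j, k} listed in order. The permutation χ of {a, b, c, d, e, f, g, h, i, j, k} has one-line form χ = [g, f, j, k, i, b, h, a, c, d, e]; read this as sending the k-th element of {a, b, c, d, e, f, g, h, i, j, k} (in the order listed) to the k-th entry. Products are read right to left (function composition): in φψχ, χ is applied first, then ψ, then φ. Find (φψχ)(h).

(φψχ)(h) = φ(ψ(χ(h))). χ(h) = a, then ψ(a) = k, then φ(k) = h, so the result is h.

h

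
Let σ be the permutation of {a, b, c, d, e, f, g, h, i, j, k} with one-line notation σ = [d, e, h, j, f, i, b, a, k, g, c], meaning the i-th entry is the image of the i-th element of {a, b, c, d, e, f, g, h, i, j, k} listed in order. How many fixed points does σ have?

0

No element satisfies σ(x) = x, so there are 0 fixed points.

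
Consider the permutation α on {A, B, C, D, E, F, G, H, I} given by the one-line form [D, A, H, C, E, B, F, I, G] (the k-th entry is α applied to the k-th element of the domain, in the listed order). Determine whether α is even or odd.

odd

In disjoint-cycle form the cycle lengths are 8, 1.
A cycle is odd iff its length is even; α has 1 even-length cycle, so sgn(α) = (−1)^1 and α is odd.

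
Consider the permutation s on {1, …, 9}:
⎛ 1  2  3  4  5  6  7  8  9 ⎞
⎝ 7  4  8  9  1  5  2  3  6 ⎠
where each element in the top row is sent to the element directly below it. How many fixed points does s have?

No element satisfies s(x) = x, so there are 0 fixed points.

0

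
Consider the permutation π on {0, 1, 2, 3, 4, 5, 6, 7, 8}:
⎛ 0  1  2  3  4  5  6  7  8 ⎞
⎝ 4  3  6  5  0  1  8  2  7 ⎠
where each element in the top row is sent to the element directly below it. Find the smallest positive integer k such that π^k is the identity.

Writing π as disjoint cycles, the cycle lengths are 4, 3, 2.
The order of π is the least common multiple of its cycle lengths: lcm(4, 3, 2) = 12.

12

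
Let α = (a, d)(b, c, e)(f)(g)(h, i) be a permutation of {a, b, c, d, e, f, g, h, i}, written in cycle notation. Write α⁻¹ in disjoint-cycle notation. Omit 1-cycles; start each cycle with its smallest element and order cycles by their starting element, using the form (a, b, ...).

If α sends a → b within a cycle, α⁻¹ sends b → a; equivalently, reverse each cycle.
Reversing each cycle of α and rotating so the smallest element leads gives (a, d)(b, e, c)(h, i).

(a, d)(b, e, c)(h, i)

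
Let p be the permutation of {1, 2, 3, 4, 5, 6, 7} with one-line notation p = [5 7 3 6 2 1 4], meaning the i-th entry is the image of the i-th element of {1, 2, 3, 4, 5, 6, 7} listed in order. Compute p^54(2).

Tracing 2 → 7 → … returns to 2 after 6 steps, so 2 lies in a 6-cycle (1 5 2 7 4 6).
On a 6-cycle, p^6 is the identity, so p^54 = p^0 there (54 ≡ 0 mod 6).
So p^54(2) = 2.

2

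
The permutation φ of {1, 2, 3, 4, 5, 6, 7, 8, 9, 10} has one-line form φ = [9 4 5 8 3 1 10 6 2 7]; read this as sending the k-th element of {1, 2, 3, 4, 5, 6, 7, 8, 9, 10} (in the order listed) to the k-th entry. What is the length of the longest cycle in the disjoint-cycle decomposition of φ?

Decomposing into disjoint cycles gives (1, 9, 2, 4, 8, 6)(3, 5)(7, 10); the longest has length 6.

6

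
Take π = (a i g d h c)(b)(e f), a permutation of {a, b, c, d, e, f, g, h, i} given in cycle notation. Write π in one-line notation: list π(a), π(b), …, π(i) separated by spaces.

i b a h f e d c g

Reading each image from the cycles: a→i, b→b, c→a, d→h, e→f, f→e, g→d, h→c, i→g.
So the one-line form is i b a h f e d c g.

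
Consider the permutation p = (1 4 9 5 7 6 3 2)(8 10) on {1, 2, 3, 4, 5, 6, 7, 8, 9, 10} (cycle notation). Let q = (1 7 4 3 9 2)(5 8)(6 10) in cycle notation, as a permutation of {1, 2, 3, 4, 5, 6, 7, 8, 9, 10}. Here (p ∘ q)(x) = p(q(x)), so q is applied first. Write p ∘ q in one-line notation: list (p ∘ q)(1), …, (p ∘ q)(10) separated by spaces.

(p ∘ q)(x) = p(q(x)). Computing each image: p(q(1)) = p(7) = 6, p(q(2)) = p(1) = 4, p(q(3)) = p(9) = 5, p(q(4)) = p(3) = 2, p(q(5)) = p(8) = 10, p(q(6)) = p(10) = 8, p(q(7)) = p(4) = 9, p(q(8)) = p(5) = 7, p(q(9)) = p(2) = 1, p(q(10)) = p(6) = 3.
Hence p ∘ q = [6 4 5 2 10 8 9 7 1 3].

6 4 5 2 10 8 9 7 1 3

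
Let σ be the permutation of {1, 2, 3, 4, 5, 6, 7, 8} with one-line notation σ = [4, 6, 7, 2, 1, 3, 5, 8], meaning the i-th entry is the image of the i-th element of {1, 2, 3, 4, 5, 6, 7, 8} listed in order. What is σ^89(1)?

Tracing 1 → 4 → … returns to 1 after 7 steps, so 1 lies in a 7-cycle (1 4 2 6 3 7 5).
Since the cycle has length 7, σ^89 acts on it the same as σ^5 (89 mod 7 = 5).
Advancing 5 steps from 1: 1 → 4 → 2 → 6 → 3 → 7.

7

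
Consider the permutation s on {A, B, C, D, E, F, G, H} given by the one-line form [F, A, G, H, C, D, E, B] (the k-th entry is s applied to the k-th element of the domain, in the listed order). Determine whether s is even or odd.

In disjoint-cycle form the cycle lengths are 5, 3.
A cycle is odd iff its length is even; s has 0 even-length cycles, so sgn(s) = (−1)^0 and s is even.

even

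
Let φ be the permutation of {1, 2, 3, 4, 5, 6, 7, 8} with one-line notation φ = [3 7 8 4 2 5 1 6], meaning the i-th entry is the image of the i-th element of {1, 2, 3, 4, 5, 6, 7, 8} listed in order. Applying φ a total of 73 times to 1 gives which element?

Tracing 1 → 3 → … returns to 1 after 7 steps, so 1 lies in a 7-cycle (1 3 8 6 5 2 7).
Since the cycle has length 7, φ^73 acts on it the same as φ^3 (73 mod 7 = 3).
Stepping 3 places around the cycle: 1 → 3 → 8 → 6.

6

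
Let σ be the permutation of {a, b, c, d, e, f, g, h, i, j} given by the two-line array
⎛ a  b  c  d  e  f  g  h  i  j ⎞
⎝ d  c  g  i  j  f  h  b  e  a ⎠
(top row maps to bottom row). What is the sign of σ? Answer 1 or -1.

In disjoint-cycle form the cycle lengths are 5, 4, 1.
A cycle is odd iff its length is even; σ has 1 even-length cycle, so sgn(σ) = (−1)^1 and σ is odd.

-1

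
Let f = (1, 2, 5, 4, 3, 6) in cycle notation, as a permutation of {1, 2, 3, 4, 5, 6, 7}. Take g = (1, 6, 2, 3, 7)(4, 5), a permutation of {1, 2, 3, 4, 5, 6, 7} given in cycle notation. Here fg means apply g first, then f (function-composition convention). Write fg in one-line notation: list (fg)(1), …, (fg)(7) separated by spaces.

1 6 7 4 3 5 2

(fg)(x) = f(g(x)). Computing each image: f(g(1)) = f(6) = 1, f(g(2)) = f(3) = 6, f(g(3)) = f(7) = 7, f(g(4)) = f(5) = 4, f(g(5)) = f(4) = 3, f(g(6)) = f(2) = 5, f(g(7)) = f(1) = 2.
Hence fg = [1 6 7 4 3 5 2].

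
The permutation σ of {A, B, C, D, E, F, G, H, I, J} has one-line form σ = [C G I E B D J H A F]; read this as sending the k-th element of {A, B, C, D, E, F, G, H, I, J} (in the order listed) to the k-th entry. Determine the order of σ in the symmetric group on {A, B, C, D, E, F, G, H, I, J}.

Decomposing into disjoint cycles gives cycle lengths 6, 3, 1.
Since disjoint cycles commute, ord(σ) = lcm(6, 3) = 6.

6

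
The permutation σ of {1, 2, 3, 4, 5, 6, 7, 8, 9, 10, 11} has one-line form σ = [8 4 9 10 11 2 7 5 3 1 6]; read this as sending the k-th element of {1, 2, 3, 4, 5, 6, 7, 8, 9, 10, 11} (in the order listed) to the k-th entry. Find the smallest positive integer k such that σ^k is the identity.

8

Decomposing into disjoint cycles gives cycle lengths 8, 2, 1.
The order of σ is the least common multiple of its cycle lengths: lcm(8, 2) = 8.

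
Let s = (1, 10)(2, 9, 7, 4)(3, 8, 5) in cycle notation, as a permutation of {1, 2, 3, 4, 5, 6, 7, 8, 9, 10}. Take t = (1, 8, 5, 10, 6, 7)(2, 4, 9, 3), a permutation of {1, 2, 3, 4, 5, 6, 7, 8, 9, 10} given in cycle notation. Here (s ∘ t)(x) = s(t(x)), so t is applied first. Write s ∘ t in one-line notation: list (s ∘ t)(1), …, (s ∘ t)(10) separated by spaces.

For each element, apply t then s: 1 → 8 → 5; 2 → 4 → 2; 3 → 2 → 9; 4 → 9 → 7; 5 → 10 → 1; 6 → 7 → 4; 7 → 1 → 10; 8 → 5 → 3; 9 → 3 → 8; 10 → 6 → 6.
So s ∘ t in one-line form is 5 2 9 7 1 4 10 3 8 6.

5 2 9 7 1 4 10 3 8 6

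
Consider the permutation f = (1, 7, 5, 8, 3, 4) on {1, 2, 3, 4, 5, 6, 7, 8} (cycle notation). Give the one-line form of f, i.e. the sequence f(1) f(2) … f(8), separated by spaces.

7 2 4 1 8 6 5 3

Each element maps to the next entry in its cycle (wrapping to the front): 1→7, 2→2, 3→4, 4→1, 5→8, 6→6, 7→5, 8→3.
Listing these in domain order gives 7 2 4 1 8 6 5 3.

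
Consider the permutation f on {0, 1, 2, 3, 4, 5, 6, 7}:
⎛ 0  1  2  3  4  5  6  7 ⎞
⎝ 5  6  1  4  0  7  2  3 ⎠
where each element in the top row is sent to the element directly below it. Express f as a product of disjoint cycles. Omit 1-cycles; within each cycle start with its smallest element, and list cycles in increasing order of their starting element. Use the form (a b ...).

(0 5 7 3 4)(1 6 2)

Start at 0 and follow images: 0 → 5 → 7 → 3 → 4 → 0, giving the cycle (0 5 7 3 4).
Repeating from the next unused element and collecting all non-trivial cycles gives (0 5 7 3 4)(1 6 2).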